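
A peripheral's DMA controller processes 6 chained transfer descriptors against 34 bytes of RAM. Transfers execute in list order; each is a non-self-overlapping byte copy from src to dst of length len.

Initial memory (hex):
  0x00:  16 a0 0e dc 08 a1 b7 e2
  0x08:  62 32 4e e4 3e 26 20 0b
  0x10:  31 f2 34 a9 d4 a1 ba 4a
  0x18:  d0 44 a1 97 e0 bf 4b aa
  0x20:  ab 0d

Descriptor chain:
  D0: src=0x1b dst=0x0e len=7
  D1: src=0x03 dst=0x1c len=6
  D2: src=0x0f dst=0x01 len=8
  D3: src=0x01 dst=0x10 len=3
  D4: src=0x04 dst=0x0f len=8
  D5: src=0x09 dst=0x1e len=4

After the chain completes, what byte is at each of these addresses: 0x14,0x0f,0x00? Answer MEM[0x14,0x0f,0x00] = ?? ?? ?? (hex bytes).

#0 dst[0x0e+7] := {0x97,0xe0,0xbf,0x4b,0xaa,0xab,0x0d}
#1 dst[0x1c+6] := {0xdc,0x08,0xa1,0xb7,0xe2,0x62}
#2 dst[0x01+8] := {0xe0,0xbf,0x4b,0xaa,0xab,0x0d,0xa1,0xba}
#3 dst[0x10+3] := {0xe0,0xbf,0x4b}
#4 dst[0x0f+8] := {0xaa,0xab,0x0d,0xa1,0xba,0x32,0x4e,0xe4}
#5 dst[0x1e+4] := {0x32,0x4e,0xe4,0x3e}
query mem[0x14]=0x32, mem[0x0f]=0xaa, mem[0x00]=0x16

MEM[0x14,0x0f,0x00] = 32 aa 16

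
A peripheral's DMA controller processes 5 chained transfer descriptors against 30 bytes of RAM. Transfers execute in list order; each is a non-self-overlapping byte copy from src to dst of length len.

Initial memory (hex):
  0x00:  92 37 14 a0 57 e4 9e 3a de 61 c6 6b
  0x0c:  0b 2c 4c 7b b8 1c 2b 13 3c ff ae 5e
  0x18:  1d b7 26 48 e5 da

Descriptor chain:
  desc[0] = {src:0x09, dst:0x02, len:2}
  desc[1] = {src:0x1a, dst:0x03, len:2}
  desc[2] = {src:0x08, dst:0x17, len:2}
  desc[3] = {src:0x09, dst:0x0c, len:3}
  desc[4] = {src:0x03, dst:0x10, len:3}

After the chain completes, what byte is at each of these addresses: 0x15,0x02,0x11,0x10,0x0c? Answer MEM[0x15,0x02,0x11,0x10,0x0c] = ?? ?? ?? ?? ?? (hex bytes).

MEM[0x15,0x02,0x11,0x10,0x0c] = ff 61 48 26 61

#0 dst[0x02+2] := {0x61,0xc6}
#1 dst[0x03+2] := {0x26,0x48}
#2 dst[0x17+2] := {0xde,0x61}
#3 dst[0x0c+3] := {0x61,0xc6,0x6b}
#4 dst[0x10+3] := {0x26,0x48,0xe4}
query mem[0x15]=0xff, mem[0x02]=0x61, mem[0x11]=0x48, mem[0x10]=0x26, mem[0x0c]=0x61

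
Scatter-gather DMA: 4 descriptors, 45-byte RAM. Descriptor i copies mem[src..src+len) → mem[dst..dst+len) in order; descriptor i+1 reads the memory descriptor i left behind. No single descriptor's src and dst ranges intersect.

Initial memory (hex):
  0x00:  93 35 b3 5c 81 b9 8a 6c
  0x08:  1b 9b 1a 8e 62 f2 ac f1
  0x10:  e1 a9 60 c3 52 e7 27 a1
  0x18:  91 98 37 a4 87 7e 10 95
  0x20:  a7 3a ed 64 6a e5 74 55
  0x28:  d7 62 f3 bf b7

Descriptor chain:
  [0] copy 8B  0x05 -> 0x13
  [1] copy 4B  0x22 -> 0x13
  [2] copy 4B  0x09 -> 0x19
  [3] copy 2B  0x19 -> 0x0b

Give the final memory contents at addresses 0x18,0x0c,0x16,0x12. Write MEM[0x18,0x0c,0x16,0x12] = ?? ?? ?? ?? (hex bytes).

  after D0: wrote 8B at 0x13 = b98a6c1b9b1a8e62
  after D1: wrote 4B at 0x13 = ed646ae5
  after D2: wrote 4B at 0x19 = 9b1a8e62
  after D3: wrote 2B at 0x0b = 9b1a
query mem[0x18]=0x1a, mem[0x0c]=0x1a, mem[0x16]=0xe5, mem[0x12]=0x60

MEM[0x18,0x0c,0x16,0x12] = 1a 1a e5 60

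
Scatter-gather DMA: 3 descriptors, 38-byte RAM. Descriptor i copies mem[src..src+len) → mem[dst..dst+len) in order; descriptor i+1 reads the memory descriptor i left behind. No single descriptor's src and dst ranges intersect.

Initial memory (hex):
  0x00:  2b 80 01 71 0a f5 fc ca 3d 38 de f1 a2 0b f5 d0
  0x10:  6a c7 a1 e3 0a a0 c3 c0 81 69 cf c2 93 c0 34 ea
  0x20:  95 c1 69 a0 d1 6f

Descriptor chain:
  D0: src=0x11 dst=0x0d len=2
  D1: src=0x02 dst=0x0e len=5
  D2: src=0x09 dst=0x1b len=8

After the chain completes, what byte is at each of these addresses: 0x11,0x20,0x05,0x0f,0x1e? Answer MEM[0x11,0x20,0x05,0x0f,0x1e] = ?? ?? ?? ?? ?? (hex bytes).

  after D0: wrote 2B at 0x0d = c7a1
  after D1: wrote 5B at 0x0e = 01710af5fc
  after D2: wrote 8B at 0x1b = 38def1a2c701710a
query mem[0x11]=0xf5, mem[0x20]=0x01, mem[0x05]=0xf5, mem[0x0f]=0x71, mem[0x1e]=0xa2

MEM[0x11,0x20,0x05,0x0f,0x1e] = f5 01 f5 71 a2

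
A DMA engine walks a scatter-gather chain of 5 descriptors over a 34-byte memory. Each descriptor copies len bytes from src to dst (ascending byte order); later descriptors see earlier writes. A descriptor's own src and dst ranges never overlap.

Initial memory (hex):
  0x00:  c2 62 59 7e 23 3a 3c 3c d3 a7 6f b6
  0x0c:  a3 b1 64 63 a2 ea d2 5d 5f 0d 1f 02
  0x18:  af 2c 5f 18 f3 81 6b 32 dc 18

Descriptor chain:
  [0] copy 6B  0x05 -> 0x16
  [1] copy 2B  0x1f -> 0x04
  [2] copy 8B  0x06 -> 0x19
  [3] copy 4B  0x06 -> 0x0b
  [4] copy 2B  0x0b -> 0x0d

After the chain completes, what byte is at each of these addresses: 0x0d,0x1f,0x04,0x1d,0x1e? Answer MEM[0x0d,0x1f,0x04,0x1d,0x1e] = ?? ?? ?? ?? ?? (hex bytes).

MEM[0x0d,0x1f,0x04,0x1d,0x1e] = 3c a3 32 6f b6

[0] 0x05->0x16 len=6 : 3a 3c 3c d3 a7 6f
[1] 0x1f->0x04 len=2 : 32 dc
[2] 0x06->0x19 len=8 : 3c 3c d3 a7 6f b6 a3 b1
[3] 0x06->0x0b len=4 : 3c 3c d3 a7
[4] 0x0b->0x0d len=2 : 3c 3c
query mem[0x0d]=0x3c, mem[0x1f]=0xa3, mem[0x04]=0x32, mem[0x1d]=0x6f, mem[0x1e]=0xb6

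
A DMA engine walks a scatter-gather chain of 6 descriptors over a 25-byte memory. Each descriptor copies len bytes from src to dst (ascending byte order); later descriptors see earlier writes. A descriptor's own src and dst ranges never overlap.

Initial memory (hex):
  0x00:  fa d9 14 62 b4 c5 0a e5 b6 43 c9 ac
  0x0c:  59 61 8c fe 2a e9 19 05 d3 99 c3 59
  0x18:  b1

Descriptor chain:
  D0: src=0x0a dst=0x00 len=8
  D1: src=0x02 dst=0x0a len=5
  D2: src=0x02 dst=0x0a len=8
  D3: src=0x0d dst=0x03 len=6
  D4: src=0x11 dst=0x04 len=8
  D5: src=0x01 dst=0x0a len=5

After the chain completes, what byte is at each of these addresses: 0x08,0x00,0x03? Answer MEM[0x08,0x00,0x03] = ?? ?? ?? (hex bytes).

  after D0: wrote 8B at 0x00 = c9ac59618cfe2ae9
  after D1: wrote 5B at 0x0a = 59618cfe2a
  after D2: wrote 8B at 0x0a = 59618cfe2ae9b643
  after D3: wrote 6B at 0x03 = fe2ae9b64319
  after D4: wrote 8B at 0x04 = 431905d399c359b1
  after D5: wrote 5B at 0x0a = ac59fe4319
query mem[0x08]=0x99, mem[0x00]=0xc9, mem[0x03]=0xfe

MEM[0x08,0x00,0x03] = 99 c9 fe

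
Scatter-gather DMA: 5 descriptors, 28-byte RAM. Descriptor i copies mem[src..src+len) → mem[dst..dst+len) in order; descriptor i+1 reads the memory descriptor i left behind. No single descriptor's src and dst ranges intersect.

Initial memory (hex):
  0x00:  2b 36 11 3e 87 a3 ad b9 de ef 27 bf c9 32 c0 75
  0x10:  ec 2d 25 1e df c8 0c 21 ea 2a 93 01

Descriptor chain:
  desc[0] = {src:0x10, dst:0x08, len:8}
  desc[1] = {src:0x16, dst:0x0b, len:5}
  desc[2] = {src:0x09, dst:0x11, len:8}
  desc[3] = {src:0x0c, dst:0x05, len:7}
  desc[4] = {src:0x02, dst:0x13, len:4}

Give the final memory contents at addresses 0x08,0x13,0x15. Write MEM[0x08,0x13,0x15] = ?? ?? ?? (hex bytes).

[0] 0x10->0x08 len=8 : ec 2d 25 1e df c8 0c 21
[1] 0x16->0x0b len=5 : 0c 21 ea 2a 93
[2] 0x09->0x11 len=8 : 2d 25 0c 21 ea 2a 93 ec
[3] 0x0c->0x05 len=7 : 21 ea 2a 93 ec 2d 25
[4] 0x02->0x13 len=4 : 11 3e 87 21
query mem[0x08]=0x93, mem[0x13]=0x11, mem[0x15]=0x87

MEM[0x08,0x13,0x15] = 93 11 87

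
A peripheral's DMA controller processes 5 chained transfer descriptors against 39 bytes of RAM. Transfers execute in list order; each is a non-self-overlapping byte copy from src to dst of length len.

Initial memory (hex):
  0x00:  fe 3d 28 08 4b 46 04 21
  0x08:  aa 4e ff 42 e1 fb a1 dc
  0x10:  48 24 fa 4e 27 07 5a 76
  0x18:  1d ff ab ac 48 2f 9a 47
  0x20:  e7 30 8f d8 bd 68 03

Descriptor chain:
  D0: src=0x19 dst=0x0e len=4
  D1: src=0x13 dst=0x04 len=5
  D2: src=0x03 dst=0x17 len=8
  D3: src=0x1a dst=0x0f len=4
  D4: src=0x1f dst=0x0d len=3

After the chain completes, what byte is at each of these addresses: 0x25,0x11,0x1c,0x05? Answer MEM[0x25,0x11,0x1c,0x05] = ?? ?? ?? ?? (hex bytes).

[0] 0x19->0x0e len=4 : ff ab ac 48
[1] 0x13->0x04 len=5 : 4e 27 07 5a 76
[2] 0x03->0x17 len=8 : 08 4e 27 07 5a 76 4e ff
[3] 0x1a->0x0f len=4 : 07 5a 76 4e
[4] 0x1f->0x0d len=3 : 47 e7 30
query mem[0x25]=0x68, mem[0x11]=0x76, mem[0x1c]=0x76, mem[0x05]=0x27

MEM[0x25,0x11,0x1c,0x05] = 68 76 76 27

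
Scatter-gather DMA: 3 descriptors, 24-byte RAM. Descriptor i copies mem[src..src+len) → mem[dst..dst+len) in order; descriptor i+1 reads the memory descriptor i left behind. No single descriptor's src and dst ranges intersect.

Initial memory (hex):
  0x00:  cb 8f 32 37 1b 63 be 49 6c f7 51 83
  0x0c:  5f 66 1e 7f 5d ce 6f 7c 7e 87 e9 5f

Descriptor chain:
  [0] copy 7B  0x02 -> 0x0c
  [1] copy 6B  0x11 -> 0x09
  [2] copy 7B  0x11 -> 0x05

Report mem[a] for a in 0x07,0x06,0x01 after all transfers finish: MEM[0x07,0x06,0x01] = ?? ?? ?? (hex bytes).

MEM[0x07,0x06,0x01] = 7c 6c 8f

  after D0: wrote 7B at 0x0c = 32371b63be496c
  after D1: wrote 6B at 0x09 = 496c7c7e87e9
  after D2: wrote 7B at 0x05 = 496c7c7e87e95f
query mem[0x07]=0x7c, mem[0x06]=0x6c, mem[0x01]=0x8f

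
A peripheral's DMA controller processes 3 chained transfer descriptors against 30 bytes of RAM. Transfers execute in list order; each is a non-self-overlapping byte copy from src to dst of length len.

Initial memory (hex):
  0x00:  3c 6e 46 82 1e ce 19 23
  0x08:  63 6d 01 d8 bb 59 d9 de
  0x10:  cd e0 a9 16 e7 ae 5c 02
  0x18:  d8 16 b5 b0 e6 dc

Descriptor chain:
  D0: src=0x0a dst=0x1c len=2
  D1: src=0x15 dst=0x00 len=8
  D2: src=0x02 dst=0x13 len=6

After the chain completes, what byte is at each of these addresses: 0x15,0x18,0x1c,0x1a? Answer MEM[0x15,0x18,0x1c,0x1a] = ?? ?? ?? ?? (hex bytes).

MEM[0x15,0x18,0x1c,0x1a] = 16 01 01 b5

#0 dst[0x1c+2] := {0x01,0xd8}
#1 dst[0x00+8] := {0xae,0x5c,0x02,0xd8,0x16,0xb5,0xb0,0x01}
#2 dst[0x13+6] := {0x02,0xd8,0x16,0xb5,0xb0,0x01}
query mem[0x15]=0x16, mem[0x18]=0x01, mem[0x1c]=0x01, mem[0x1a]=0xb5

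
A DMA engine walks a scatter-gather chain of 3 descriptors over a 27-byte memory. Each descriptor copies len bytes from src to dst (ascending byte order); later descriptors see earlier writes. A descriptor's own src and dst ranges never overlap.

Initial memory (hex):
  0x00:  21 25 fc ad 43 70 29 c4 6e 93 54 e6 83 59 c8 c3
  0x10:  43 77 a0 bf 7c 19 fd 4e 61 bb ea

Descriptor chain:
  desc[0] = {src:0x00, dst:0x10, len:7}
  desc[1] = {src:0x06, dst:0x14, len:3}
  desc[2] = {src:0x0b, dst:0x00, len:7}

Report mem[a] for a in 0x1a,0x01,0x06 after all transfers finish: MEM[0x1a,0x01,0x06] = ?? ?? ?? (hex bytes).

MEM[0x1a,0x01,0x06] = ea 83 25

  after D0: wrote 7B at 0x10 = 2125fcad437029
  after D1: wrote 3B at 0x14 = 29c46e
  after D2: wrote 7B at 0x00 = e68359c8c32125
query mem[0x1a]=0xea, mem[0x01]=0x83, mem[0x06]=0x25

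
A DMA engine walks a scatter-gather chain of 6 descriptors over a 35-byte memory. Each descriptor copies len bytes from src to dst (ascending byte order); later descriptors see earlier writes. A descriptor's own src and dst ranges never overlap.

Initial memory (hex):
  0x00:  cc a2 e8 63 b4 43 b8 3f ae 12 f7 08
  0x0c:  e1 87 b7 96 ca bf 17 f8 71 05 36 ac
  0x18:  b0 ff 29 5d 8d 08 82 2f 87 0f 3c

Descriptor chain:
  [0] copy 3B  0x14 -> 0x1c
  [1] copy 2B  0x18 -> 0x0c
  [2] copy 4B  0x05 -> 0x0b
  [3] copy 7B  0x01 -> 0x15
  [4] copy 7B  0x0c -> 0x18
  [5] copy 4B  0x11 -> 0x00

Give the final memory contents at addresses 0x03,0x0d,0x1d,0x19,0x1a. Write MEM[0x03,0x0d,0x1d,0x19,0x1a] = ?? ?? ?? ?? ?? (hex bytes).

MEM[0x03,0x0d,0x1d,0x19,0x1a] = 71 3f bf 3f ae

[0] 0x14->0x1c len=3 : 71 05 36
[1] 0x18->0x0c len=2 : b0 ff
[2] 0x05->0x0b len=4 : 43 b8 3f ae
[3] 0x01->0x15 len=7 : a2 e8 63 b4 43 b8 3f
[4] 0x0c->0x18 len=7 : b8 3f ae 96 ca bf 17
[5] 0x11->0x00 len=4 : bf 17 f8 71
query mem[0x03]=0x71, mem[0x0d]=0x3f, mem[0x1d]=0xbf, mem[0x19]=0x3f, mem[0x1a]=0xae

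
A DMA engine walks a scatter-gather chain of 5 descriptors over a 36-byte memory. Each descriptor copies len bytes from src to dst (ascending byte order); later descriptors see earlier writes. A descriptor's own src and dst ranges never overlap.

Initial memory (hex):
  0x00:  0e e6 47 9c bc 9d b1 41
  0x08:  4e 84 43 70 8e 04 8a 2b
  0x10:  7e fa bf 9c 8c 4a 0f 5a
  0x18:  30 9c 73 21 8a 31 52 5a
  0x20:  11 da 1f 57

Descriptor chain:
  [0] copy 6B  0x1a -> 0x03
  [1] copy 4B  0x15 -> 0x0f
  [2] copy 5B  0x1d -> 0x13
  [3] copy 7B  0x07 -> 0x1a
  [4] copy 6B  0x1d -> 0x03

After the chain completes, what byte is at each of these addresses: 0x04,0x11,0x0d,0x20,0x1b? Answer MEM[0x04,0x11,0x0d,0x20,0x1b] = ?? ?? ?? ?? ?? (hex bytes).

MEM[0x04,0x11,0x0d,0x20,0x1b] = 70 5a 04 04 5a

D0: mem[0x03..0x08] <- [73 21 8a 31 52 5a]
D1: mem[0x0f..0x12] <- [4a 0f 5a 30]
D2: mem[0x13..0x17] <- [31 52 5a 11 da]
D3: mem[0x1a..0x20] <- [52 5a 84 43 70 8e 04]
D4: mem[0x03..0x08] <- [43 70 8e 04 da 1f]
query mem[0x04]=0x70, mem[0x11]=0x5a, mem[0x0d]=0x04, mem[0x20]=0x04, mem[0x1b]=0x5a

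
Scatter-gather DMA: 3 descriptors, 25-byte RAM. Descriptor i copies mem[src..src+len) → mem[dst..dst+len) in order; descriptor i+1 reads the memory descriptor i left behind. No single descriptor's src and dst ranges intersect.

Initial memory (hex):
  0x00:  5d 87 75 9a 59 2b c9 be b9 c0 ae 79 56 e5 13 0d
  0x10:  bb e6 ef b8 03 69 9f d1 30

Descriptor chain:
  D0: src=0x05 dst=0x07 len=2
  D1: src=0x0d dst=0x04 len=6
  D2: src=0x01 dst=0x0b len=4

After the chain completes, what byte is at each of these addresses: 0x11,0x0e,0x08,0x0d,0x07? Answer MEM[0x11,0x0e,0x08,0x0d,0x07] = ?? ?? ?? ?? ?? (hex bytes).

#0 dst[0x07+2] := {0x2b,0xc9}
#1 dst[0x04+6] := {0xe5,0x13,0x0d,0xbb,0xe6,0xef}
#2 dst[0x0b+4] := {0x87,0x75,0x9a,0xe5}
query mem[0x11]=0xe6, mem[0x0e]=0xe5, mem[0x08]=0xe6, mem[0x0d]=0x9a, mem[0x07]=0xbb

MEM[0x11,0x0e,0x08,0x0d,0x07] = e6 e5 e6 9a bb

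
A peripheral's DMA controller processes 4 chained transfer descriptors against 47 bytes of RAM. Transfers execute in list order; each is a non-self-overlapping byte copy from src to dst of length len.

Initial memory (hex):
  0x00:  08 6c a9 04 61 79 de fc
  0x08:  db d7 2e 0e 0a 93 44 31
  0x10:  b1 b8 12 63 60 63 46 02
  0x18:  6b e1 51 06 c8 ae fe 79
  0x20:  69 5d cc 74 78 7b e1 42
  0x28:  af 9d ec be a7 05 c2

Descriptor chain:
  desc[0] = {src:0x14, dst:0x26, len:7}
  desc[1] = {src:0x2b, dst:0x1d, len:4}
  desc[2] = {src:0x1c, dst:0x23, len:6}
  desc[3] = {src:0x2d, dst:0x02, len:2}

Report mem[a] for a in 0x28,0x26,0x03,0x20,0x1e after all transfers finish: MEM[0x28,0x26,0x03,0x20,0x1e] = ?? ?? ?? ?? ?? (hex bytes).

  after D0: wrote 7B at 0x26 = 606346026be151
  after D1: wrote 4B at 0x1d = e15105c2
  after D2: wrote 6B at 0x23 = c8e15105c25d
  after D3: wrote 2B at 0x02 = 05c2
query mem[0x28]=0x5d, mem[0x26]=0x05, mem[0x03]=0xc2, mem[0x20]=0xc2, mem[0x1e]=0x51

MEM[0x28,0x26,0x03,0x20,0x1e] = 5d 05 c2 c2 51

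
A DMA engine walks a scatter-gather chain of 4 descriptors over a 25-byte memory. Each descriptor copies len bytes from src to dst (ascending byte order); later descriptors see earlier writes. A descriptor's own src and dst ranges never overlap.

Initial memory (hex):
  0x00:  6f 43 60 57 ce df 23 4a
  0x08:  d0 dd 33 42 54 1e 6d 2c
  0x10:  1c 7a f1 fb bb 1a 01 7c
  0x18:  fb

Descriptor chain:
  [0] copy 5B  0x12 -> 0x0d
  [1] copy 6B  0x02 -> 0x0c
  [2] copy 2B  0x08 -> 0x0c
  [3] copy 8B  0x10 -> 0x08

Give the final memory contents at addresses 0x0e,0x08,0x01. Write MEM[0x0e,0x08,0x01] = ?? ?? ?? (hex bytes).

MEM[0x0e,0x08,0x01] = 01 23 43

  after D0: wrote 5B at 0x0d = f1fbbb1a01
  after D1: wrote 6B at 0x0c = 6057cedf234a
  after D2: wrote 2B at 0x0c = d0dd
  after D3: wrote 8B at 0x08 = 234af1fbbb1a017c
query mem[0x0e]=0x01, mem[0x08]=0x23, mem[0x01]=0x43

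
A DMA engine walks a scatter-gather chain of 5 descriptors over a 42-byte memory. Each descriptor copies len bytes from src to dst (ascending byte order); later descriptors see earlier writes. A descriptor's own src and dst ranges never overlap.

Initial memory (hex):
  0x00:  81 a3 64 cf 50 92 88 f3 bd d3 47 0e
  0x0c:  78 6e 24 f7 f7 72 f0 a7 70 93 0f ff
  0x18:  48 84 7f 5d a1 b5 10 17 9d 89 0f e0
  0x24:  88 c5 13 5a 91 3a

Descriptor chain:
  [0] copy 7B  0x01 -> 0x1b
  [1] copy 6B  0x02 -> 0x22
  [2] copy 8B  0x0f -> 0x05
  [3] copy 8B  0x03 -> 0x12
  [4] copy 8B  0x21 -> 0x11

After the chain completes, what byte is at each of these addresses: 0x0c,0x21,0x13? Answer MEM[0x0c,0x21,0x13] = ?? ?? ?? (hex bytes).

MEM[0x0c,0x21,0x13] = 0f f3 cf

D0: mem[0x1b..0x21] <- [a3 64 cf 50 92 88 f3]
D1: mem[0x22..0x27] <- [64 cf 50 92 88 f3]
D2: mem[0x05..0x0c] <- [f7 f7 72 f0 a7 70 93 0f]
D3: mem[0x12..0x19] <- [cf 50 f7 f7 72 f0 a7 70]
D4: mem[0x11..0x18] <- [f3 64 cf 50 92 88 f3 91]
query mem[0x0c]=0x0f, mem[0x21]=0xf3, mem[0x13]=0xcf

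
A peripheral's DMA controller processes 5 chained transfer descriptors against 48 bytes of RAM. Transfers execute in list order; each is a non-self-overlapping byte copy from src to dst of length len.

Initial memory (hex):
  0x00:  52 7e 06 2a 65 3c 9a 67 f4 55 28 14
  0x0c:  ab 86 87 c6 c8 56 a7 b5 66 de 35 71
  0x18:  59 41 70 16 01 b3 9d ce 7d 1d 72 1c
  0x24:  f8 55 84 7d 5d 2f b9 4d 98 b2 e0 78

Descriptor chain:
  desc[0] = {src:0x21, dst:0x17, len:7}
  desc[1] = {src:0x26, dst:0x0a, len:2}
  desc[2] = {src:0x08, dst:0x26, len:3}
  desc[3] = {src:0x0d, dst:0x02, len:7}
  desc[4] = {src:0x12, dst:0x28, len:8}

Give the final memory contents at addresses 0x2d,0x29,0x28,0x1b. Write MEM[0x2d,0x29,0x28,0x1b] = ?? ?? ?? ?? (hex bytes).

MEM[0x2d,0x29,0x28,0x1b] = 1d b5 a7 55

#0 dst[0x17+7] := {0x1d,0x72,0x1c,0xf8,0x55,0x84,0x7d}
#1 dst[0x0a+2] := {0x84,0x7d}
#2 dst[0x26+3] := {0xf4,0x55,0x84}
#3 dst[0x02+7] := {0x86,0x87,0xc6,0xc8,0x56,0xa7,0xb5}
#4 dst[0x28+8] := {0xa7,0xb5,0x66,0xde,0x35,0x1d,0x72,0x1c}
query mem[0x2d]=0x1d, mem[0x29]=0xb5, mem[0x28]=0xa7, mem[0x1b]=0x55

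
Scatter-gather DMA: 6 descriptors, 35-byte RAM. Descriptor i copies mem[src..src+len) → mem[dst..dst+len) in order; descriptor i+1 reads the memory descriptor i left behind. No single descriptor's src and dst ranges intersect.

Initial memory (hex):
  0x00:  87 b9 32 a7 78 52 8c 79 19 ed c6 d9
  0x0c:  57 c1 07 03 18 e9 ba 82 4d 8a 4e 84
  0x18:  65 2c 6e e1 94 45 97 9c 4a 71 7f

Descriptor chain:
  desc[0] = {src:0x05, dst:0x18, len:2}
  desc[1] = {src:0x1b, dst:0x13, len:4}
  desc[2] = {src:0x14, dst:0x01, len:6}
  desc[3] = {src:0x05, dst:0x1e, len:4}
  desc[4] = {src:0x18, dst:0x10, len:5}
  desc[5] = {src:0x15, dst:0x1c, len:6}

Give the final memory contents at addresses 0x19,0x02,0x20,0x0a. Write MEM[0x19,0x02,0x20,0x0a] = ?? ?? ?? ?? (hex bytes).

MEM[0x19,0x02,0x20,0x0a] = 8c 45 8c c6

#0 dst[0x18+2] := {0x52,0x8c}
#1 dst[0x13+4] := {0xe1,0x94,0x45,0x97}
#2 dst[0x01+6] := {0x94,0x45,0x97,0x84,0x52,0x8c}
#3 dst[0x1e+4] := {0x52,0x8c,0x79,0x19}
#4 dst[0x10+5] := {0x52,0x8c,0x6e,0xe1,0x94}
#5 dst[0x1c+6] := {0x45,0x97,0x84,0x52,0x8c,0x6e}
query mem[0x19]=0x8c, mem[0x02]=0x45, mem[0x20]=0x8c, mem[0x0a]=0xc6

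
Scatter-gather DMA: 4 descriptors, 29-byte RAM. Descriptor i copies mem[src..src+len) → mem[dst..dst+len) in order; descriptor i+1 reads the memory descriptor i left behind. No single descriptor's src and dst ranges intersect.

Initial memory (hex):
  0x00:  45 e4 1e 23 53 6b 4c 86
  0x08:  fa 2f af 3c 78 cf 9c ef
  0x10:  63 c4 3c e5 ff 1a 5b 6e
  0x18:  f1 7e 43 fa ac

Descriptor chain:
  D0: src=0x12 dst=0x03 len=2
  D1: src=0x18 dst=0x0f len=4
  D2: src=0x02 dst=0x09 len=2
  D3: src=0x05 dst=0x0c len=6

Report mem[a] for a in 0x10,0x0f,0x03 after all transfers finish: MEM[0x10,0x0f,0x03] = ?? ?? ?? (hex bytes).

[0] 0x12->0x03 len=2 : 3c e5
[1] 0x18->0x0f len=4 : f1 7e 43 fa
[2] 0x02->0x09 len=2 : 1e 3c
[3] 0x05->0x0c len=6 : 6b 4c 86 fa 1e 3c
query mem[0x10]=0x1e, mem[0x0f]=0xfa, mem[0x03]=0x3c

MEM[0x10,0x0f,0x03] = 1e fa 3c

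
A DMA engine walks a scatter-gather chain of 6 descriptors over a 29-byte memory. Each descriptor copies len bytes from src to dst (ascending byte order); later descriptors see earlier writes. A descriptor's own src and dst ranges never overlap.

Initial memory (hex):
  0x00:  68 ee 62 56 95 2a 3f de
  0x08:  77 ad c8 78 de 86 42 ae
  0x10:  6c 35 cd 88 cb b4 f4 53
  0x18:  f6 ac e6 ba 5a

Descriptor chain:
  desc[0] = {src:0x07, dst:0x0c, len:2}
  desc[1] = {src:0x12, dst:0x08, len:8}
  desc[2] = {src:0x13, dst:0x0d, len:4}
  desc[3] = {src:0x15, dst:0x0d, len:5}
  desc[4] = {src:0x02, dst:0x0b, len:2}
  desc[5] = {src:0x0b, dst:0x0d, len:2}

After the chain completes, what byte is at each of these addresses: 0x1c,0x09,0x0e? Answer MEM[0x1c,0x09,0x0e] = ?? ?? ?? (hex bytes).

[0] 0x07->0x0c len=2 : de 77
[1] 0x12->0x08 len=8 : cd 88 cb b4 f4 53 f6 ac
[2] 0x13->0x0d len=4 : 88 cb b4 f4
[3] 0x15->0x0d len=5 : b4 f4 53 f6 ac
[4] 0x02->0x0b len=2 : 62 56
[5] 0x0b->0x0d len=2 : 62 56
query mem[0x1c]=0x5a, mem[0x09]=0x88, mem[0x0e]=0x56

MEM[0x1c,0x09,0x0e] = 5a 88 56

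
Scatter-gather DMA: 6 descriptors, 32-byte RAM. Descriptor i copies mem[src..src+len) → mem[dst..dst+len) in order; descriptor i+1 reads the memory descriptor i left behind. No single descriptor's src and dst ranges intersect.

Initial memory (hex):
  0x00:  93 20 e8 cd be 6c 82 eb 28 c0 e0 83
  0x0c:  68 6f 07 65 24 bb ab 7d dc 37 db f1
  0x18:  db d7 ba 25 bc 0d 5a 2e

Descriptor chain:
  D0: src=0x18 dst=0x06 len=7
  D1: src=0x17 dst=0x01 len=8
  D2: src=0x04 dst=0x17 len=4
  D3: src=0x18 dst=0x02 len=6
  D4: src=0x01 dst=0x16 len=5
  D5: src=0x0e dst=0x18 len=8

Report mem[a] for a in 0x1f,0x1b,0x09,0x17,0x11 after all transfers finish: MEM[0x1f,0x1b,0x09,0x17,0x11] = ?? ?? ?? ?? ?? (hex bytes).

MEM[0x1f,0x1b,0x09,0x17,0x11] = 37 bb 25 25 bb

#0 dst[0x06+7] := {0xdb,0xd7,0xba,0x25,0xbc,0x0d,0x5a}
#1 dst[0x01+8] := {0xf1,0xdb,0xd7,0xba,0x25,0xbc,0x0d,0x5a}
#2 dst[0x17+4] := {0xba,0x25,0xbc,0x0d}
#3 dst[0x02+6] := {0x25,0xbc,0x0d,0x25,0xbc,0x0d}
#4 dst[0x16+5] := {0xf1,0x25,0xbc,0x0d,0x25}
#5 dst[0x18+8] := {0x07,0x65,0x24,0xbb,0xab,0x7d,0xdc,0x37}
query mem[0x1f]=0x37, mem[0x1b]=0xbb, mem[0x09]=0x25, mem[0x17]=0x25, mem[0x11]=0xbb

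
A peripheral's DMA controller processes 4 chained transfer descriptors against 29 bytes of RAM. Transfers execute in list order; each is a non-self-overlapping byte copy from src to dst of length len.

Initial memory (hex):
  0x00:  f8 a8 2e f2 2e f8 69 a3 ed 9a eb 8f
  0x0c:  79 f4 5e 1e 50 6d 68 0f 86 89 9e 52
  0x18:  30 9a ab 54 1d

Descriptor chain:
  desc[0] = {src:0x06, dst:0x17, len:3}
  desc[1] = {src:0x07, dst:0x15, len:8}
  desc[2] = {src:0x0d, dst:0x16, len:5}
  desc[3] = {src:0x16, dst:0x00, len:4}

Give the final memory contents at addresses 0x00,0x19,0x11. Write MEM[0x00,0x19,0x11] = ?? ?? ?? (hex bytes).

  after D0: wrote 3B at 0x17 = 69a3ed
  after D1: wrote 8B at 0x15 = a3ed9aeb8f79f45e
  after D2: wrote 5B at 0x16 = f45e1e506d
  after D3: wrote 4B at 0x00 = f45e1e50
query mem[0x00]=0xf4, mem[0x19]=0x50, mem[0x11]=0x6d

MEM[0x00,0x19,0x11] = f4 50 6d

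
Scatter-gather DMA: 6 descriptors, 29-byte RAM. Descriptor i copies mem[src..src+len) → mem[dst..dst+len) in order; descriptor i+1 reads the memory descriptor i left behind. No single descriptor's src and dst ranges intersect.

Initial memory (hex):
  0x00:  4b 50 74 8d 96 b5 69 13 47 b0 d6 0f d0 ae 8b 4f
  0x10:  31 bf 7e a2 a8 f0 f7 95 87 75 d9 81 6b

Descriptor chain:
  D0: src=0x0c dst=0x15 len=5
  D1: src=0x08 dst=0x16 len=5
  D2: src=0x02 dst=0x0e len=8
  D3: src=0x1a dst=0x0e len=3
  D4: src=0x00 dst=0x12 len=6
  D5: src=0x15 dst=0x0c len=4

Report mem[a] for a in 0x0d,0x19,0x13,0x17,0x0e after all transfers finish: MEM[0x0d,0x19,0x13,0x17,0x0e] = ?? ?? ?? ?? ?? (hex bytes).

MEM[0x0d,0x19,0x13,0x17,0x0e] = 96 0f 50 b5 b5

  after D0: wrote 5B at 0x15 = d0ae8b4f31
  after D1: wrote 5B at 0x16 = 47b0d60fd0
  after D2: wrote 8B at 0x0e = 748d96b5691347b0
  after D3: wrote 3B at 0x0e = d0816b
  after D4: wrote 6B at 0x12 = 4b50748d96b5
  after D5: wrote 4B at 0x0c = 8d96b5d6
query mem[0x0d]=0x96, mem[0x19]=0x0f, mem[0x13]=0x50, mem[0x17]=0xb5, mem[0x0e]=0xb5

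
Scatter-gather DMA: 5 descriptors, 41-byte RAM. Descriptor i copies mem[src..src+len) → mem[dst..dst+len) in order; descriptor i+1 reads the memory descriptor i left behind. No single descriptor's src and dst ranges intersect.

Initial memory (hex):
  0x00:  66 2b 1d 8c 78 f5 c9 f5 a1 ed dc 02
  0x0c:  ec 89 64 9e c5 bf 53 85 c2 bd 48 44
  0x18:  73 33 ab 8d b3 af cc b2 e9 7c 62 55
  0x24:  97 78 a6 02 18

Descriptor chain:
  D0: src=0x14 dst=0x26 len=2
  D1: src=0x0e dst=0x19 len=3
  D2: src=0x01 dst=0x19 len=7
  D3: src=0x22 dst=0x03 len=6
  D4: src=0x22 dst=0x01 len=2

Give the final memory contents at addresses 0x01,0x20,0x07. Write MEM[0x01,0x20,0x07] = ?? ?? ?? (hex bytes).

MEM[0x01,0x20,0x07] = 62 e9 c2

D0: mem[0x26..0x27] <- [c2 bd]
D1: mem[0x19..0x1b] <- [64 9e c5]
D2: mem[0x19..0x1f] <- [2b 1d 8c 78 f5 c9 f5]
D3: mem[0x03..0x08] <- [62 55 97 78 c2 bd]
D4: mem[0x01..0x02] <- [62 55]
query mem[0x01]=0x62, mem[0x20]=0xe9, mem[0x07]=0xc2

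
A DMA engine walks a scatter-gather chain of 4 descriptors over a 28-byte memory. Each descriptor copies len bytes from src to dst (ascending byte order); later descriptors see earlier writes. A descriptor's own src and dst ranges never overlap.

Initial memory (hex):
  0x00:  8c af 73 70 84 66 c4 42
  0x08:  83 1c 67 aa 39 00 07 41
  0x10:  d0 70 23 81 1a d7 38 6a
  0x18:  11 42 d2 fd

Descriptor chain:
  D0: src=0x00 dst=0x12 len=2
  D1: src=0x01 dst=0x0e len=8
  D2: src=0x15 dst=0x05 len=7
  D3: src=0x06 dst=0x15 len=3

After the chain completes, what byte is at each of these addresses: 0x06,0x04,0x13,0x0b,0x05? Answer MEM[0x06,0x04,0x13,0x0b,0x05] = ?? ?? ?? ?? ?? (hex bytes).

MEM[0x06,0x04,0x13,0x0b,0x05] = 38 84 c4 fd 83

  after D0: wrote 2B at 0x12 = 8caf
  after D1: wrote 8B at 0x0e = af73708466c44283
  after D2: wrote 7B at 0x05 = 83386a1142d2fd
  after D3: wrote 3B at 0x15 = 386a11
query mem[0x06]=0x38, mem[0x04]=0x84, mem[0x13]=0xc4, mem[0x0b]=0xfd, mem[0x05]=0x83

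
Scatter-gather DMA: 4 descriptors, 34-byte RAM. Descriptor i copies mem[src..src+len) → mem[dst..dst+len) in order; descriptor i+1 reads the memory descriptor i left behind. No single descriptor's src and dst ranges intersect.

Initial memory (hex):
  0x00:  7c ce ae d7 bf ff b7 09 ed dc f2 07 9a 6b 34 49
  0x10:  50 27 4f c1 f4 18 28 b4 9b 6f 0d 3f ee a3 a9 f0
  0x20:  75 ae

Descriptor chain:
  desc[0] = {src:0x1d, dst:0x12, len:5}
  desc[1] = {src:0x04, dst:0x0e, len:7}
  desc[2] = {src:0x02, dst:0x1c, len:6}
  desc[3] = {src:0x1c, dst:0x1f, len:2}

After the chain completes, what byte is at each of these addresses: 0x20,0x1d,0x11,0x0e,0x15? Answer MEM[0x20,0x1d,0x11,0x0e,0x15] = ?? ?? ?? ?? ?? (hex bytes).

D0: mem[0x12..0x16] <- [a3 a9 f0 75 ae]
D1: mem[0x0e..0x14] <- [bf ff b7 09 ed dc f2]
D2: mem[0x1c..0x21] <- [ae d7 bf ff b7 09]
D3: mem[0x1f..0x20] <- [ae d7]
query mem[0x20]=0xd7, mem[0x1d]=0xd7, mem[0x11]=0x09, mem[0x0e]=0xbf, mem[0x15]=0x75

MEM[0x20,0x1d,0x11,0x0e,0x15] = d7 d7 09 bf 75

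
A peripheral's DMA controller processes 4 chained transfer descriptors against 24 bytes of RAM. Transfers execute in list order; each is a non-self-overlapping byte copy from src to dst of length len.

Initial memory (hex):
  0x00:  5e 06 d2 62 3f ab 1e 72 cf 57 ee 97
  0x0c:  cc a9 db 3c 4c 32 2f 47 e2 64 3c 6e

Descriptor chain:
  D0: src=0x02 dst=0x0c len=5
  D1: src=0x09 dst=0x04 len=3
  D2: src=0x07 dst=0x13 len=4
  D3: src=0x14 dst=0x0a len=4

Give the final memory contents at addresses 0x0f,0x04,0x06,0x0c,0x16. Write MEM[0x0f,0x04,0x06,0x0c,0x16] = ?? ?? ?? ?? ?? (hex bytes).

#0 dst[0x0c+5] := {0xd2,0x62,0x3f,0xab,0x1e}
#1 dst[0x04+3] := {0x57,0xee,0x97}
#2 dst[0x13+4] := {0x72,0xcf,0x57,0xee}
#3 dst[0x0a+4] := {0xcf,0x57,0xee,0x6e}
query mem[0x0f]=0xab, mem[0x04]=0x57, mem[0x06]=0x97, mem[0x0c]=0xee, mem[0x16]=0xee

MEM[0x0f,0x04,0x06,0x0c,0x16] = ab 57 97 ee ee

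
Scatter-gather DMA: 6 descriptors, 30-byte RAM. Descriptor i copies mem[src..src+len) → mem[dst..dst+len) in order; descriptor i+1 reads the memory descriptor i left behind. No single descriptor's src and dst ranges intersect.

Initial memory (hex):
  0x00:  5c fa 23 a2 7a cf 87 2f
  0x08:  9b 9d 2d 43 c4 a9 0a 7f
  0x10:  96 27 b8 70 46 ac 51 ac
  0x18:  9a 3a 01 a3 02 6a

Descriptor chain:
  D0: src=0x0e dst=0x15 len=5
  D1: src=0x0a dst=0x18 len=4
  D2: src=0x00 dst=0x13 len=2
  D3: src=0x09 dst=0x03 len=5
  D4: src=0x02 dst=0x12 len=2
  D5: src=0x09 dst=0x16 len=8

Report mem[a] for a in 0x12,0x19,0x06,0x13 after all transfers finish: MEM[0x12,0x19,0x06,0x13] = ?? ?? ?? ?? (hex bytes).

[0] 0x0e->0x15 len=5 : 0a 7f 96 27 b8
[1] 0x0a->0x18 len=4 : 2d 43 c4 a9
[2] 0x00->0x13 len=2 : 5c fa
[3] 0x09->0x03 len=5 : 9d 2d 43 c4 a9
[4] 0x02->0x12 len=2 : 23 9d
[5] 0x09->0x16 len=8 : 9d 2d 43 c4 a9 0a 7f 96
query mem[0x12]=0x23, mem[0x19]=0xc4, mem[0x06]=0xc4, mem[0x13]=0x9d

MEM[0x12,0x19,0x06,0x13] = 23 c4 c4 9d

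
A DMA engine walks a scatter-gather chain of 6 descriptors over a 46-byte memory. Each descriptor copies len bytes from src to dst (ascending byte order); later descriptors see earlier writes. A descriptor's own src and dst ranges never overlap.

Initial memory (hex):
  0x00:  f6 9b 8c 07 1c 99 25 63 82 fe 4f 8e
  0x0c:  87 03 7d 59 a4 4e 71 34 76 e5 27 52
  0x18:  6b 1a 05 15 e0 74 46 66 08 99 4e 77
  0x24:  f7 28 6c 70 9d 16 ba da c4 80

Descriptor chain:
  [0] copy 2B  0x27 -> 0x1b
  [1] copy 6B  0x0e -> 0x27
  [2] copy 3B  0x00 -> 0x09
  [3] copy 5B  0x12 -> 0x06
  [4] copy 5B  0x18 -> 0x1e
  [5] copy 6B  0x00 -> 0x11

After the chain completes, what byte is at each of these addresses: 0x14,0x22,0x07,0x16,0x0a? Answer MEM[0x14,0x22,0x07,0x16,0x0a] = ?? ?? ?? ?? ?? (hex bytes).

D0: mem[0x1b..0x1c] <- [70 9d]
D1: mem[0x27..0x2c] <- [7d 59 a4 4e 71 34]
D2: mem[0x09..0x0b] <- [f6 9b 8c]
D3: mem[0x06..0x0a] <- [71 34 76 e5 27]
D4: mem[0x1e..0x22] <- [6b 1a 05 70 9d]
D5: mem[0x11..0x16] <- [f6 9b 8c 07 1c 99]
query mem[0x14]=0x07, mem[0x22]=0x9d, mem[0x07]=0x34, mem[0x16]=0x99, mem[0x0a]=0x27

MEM[0x14,0x22,0x07,0x16,0x0a] = 07 9d 34 99 27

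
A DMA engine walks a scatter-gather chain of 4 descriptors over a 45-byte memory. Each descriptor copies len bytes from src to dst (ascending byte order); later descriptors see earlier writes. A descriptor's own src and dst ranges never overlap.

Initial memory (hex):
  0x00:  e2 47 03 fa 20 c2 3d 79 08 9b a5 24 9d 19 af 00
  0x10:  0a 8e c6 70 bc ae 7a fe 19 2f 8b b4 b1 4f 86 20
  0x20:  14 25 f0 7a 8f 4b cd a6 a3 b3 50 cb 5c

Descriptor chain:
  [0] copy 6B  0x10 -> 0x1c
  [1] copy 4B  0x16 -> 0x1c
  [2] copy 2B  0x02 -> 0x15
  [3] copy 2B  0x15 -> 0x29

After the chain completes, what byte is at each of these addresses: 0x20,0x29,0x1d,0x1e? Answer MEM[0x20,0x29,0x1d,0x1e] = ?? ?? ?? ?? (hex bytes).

MEM[0x20,0x29,0x1d,0x1e] = bc 03 fe 19

[0] 0x10->0x1c len=6 : 0a 8e c6 70 bc ae
[1] 0x16->0x1c len=4 : 7a fe 19 2f
[2] 0x02->0x15 len=2 : 03 fa
[3] 0x15->0x29 len=2 : 03 fa
query mem[0x20]=0xbc, mem[0x29]=0x03, mem[0x1d]=0xfe, mem[0x1e]=0x19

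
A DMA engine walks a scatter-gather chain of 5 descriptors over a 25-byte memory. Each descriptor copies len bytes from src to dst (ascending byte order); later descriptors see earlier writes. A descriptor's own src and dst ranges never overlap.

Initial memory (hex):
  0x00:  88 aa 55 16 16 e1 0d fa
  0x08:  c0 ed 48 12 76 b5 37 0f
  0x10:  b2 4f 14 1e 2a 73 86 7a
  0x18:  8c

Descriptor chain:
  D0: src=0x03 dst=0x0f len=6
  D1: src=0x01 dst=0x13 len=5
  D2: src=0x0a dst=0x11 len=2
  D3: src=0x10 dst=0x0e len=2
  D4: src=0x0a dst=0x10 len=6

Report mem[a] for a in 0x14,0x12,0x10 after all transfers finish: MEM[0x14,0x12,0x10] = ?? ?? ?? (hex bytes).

MEM[0x14,0x12,0x10] = 16 76 48

  after D0: wrote 6B at 0x0f = 1616e10dfac0
  after D1: wrote 5B at 0x13 = aa551616e1
  after D2: wrote 2B at 0x11 = 4812
  after D3: wrote 2B at 0x0e = 1648
  after D4: wrote 6B at 0x10 = 481276b51648
query mem[0x14]=0x16, mem[0x12]=0x76, mem[0x10]=0x48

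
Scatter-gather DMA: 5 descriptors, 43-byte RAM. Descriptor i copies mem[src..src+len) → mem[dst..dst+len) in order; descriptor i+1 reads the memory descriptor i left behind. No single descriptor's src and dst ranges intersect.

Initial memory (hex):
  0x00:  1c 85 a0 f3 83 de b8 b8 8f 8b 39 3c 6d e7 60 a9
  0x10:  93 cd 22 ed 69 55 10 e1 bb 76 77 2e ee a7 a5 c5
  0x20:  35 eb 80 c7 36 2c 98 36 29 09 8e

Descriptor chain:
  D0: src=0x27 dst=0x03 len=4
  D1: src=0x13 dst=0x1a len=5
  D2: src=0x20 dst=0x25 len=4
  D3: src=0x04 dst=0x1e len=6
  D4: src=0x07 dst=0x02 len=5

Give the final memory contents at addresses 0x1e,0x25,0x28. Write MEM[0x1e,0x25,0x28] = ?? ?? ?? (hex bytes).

MEM[0x1e,0x25,0x28] = 29 35 c7

  after D0: wrote 4B at 0x03 = 3629098e
  after D1: wrote 5B at 0x1a = ed695510e1
  after D2: wrote 4B at 0x25 = 35eb80c7
  after D3: wrote 6B at 0x1e = 29098eb88f8b
  after D4: wrote 5B at 0x02 = b88f8b393c
query mem[0x1e]=0x29, mem[0x25]=0x35, mem[0x28]=0xc7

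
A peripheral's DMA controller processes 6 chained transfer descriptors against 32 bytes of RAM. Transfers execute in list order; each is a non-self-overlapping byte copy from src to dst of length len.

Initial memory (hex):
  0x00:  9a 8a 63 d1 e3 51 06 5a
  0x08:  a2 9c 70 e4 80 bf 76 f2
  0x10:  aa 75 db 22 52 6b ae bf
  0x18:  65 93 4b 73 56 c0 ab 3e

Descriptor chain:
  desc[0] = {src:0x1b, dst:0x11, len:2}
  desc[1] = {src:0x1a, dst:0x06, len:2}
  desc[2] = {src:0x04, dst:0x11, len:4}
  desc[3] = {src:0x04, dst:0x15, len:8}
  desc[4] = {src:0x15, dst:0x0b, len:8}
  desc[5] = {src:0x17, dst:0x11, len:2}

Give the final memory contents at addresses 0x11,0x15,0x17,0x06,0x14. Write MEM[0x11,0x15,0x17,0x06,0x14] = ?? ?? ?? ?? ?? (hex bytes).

MEM[0x11,0x15,0x17,0x06,0x14] = 4b e3 4b 4b 73

D0: mem[0x11..0x12] <- [73 56]
D1: mem[0x06..0x07] <- [4b 73]
D2: mem[0x11..0x14] <- [e3 51 4b 73]
D3: mem[0x15..0x1c] <- [e3 51 4b 73 a2 9c 70 e4]
D4: mem[0x0b..0x12] <- [e3 51 4b 73 a2 9c 70 e4]
D5: mem[0x11..0x12] <- [4b 73]
query mem[0x11]=0x4b, mem[0x15]=0xe3, mem[0x17]=0x4b, mem[0x06]=0x4b, mem[0x14]=0x73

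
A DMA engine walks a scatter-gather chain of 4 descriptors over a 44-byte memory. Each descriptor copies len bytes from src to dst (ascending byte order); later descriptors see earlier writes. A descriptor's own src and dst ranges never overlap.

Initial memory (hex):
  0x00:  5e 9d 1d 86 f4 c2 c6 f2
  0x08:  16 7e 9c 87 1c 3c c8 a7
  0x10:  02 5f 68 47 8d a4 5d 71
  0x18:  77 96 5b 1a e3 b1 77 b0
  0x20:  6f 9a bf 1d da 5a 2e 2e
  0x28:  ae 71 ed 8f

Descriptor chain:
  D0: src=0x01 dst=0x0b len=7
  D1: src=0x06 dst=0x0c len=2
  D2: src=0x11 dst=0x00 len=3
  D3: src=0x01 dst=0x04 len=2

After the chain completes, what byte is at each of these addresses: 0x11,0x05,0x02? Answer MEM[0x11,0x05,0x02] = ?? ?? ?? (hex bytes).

MEM[0x11,0x05,0x02] = f2 47 47

[0] 0x01->0x0b len=7 : 9d 1d 86 f4 c2 c6 f2
[1] 0x06->0x0c len=2 : c6 f2
[2] 0x11->0x00 len=3 : f2 68 47
[3] 0x01->0x04 len=2 : 68 47
query mem[0x11]=0xf2, mem[0x05]=0x47, mem[0x02]=0x47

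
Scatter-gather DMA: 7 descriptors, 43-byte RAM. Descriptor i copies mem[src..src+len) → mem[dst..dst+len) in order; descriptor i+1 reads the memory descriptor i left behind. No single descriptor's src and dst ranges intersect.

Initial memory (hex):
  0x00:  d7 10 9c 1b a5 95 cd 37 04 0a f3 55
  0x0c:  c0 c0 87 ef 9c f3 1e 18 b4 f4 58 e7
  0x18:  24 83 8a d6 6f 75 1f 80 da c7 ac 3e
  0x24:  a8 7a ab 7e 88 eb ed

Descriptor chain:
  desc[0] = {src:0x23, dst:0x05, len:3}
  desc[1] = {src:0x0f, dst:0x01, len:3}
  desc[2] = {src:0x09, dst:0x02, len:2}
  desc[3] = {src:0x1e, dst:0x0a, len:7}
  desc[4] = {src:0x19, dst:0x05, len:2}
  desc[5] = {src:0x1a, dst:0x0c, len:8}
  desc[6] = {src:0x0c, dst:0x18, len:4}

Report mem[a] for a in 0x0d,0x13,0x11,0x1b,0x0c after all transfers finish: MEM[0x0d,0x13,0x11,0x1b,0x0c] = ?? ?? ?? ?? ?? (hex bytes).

D0: mem[0x05..0x07] <- [3e a8 7a]
D1: mem[0x01..0x03] <- [ef 9c f3]
D2: mem[0x02..0x03] <- [0a f3]
D3: mem[0x0a..0x10] <- [1f 80 da c7 ac 3e a8]
D4: mem[0x05..0x06] <- [83 8a]
D5: mem[0x0c..0x13] <- [8a d6 6f 75 1f 80 da c7]
D6: mem[0x18..0x1b] <- [8a d6 6f 75]
query mem[0x0d]=0xd6, mem[0x13]=0xc7, mem[0x11]=0x80, mem[0x1b]=0x75, mem[0x0c]=0x8a

MEM[0x0d,0x13,0x11,0x1b,0x0c] = d6 c7 80 75 8a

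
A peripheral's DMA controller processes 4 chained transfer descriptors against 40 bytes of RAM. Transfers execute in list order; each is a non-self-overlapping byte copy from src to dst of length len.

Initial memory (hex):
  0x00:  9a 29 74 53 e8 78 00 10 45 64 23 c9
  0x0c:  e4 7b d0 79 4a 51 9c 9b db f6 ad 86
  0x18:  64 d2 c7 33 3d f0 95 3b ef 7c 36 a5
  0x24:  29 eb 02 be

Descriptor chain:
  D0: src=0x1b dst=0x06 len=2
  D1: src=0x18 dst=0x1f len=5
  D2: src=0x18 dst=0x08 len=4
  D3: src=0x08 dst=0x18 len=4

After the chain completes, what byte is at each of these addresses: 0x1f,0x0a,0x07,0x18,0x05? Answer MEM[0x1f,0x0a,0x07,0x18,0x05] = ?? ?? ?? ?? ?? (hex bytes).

  after D0: wrote 2B at 0x06 = 333d
  after D1: wrote 5B at 0x1f = 64d2c7333d
  after D2: wrote 4B at 0x08 = 64d2c733
  after D3: wrote 4B at 0x18 = 64d2c733
query mem[0x1f]=0x64, mem[0x0a]=0xc7, mem[0x07]=0x3d, mem[0x18]=0x64, mem[0x05]=0x78

MEM[0x1f,0x0a,0x07,0x18,0x05] = 64 c7 3d 64 78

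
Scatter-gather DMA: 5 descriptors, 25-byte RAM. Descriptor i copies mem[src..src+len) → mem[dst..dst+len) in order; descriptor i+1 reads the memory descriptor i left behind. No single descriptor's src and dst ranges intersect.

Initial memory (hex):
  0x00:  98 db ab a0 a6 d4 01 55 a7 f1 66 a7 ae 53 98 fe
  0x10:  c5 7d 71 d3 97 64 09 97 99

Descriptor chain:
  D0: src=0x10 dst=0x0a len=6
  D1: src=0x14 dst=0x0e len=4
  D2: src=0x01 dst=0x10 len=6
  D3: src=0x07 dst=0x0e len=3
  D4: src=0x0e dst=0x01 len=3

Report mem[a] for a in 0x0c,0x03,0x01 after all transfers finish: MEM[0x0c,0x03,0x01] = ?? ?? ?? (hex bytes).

[0] 0x10->0x0a len=6 : c5 7d 71 d3 97 64
[1] 0x14->0x0e len=4 : 97 64 09 97
[2] 0x01->0x10 len=6 : db ab a0 a6 d4 01
[3] 0x07->0x0e len=3 : 55 a7 f1
[4] 0x0e->0x01 len=3 : 55 a7 f1
query mem[0x0c]=0x71, mem[0x03]=0xf1, mem[0x01]=0x55

MEM[0x0c,0x03,0x01] = 71 f1 55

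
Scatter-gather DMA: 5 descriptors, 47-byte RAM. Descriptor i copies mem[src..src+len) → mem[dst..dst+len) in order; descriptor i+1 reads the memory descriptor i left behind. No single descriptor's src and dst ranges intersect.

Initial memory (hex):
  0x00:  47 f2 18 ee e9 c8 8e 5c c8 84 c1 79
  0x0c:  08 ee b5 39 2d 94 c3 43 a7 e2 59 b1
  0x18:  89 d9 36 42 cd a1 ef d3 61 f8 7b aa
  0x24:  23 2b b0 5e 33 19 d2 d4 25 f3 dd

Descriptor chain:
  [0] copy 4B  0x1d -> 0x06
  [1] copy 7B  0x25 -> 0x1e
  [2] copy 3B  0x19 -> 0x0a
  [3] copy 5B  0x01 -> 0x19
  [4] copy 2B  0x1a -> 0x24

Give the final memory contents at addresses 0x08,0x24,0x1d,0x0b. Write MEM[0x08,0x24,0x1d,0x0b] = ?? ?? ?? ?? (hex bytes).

MEM[0x08,0x24,0x1d,0x0b] = d3 18 c8 36

D0: mem[0x06..0x09] <- [a1 ef d3 61]
D1: mem[0x1e..0x24] <- [2b b0 5e 33 19 d2 d4]
D2: mem[0x0a..0x0c] <- [d9 36 42]
D3: mem[0x19..0x1d] <- [f2 18 ee e9 c8]
D4: mem[0x24..0x25] <- [18 ee]
query mem[0x08]=0xd3, mem[0x24]=0x18, mem[0x1d]=0xc8, mem[0x0b]=0x36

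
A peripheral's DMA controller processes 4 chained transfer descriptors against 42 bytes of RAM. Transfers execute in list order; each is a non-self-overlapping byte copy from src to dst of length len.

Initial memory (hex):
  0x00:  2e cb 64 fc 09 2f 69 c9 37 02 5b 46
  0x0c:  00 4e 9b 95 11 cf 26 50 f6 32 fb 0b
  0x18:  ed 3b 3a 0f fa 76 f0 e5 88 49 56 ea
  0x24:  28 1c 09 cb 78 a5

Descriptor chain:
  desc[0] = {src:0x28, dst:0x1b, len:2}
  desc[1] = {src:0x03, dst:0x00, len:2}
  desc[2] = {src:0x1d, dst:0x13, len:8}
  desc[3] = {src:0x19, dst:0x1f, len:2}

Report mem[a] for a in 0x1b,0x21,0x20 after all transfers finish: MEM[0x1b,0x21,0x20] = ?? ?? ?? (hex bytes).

  after D0: wrote 2B at 0x1b = 78a5
  after D1: wrote 2B at 0x00 = fc09
  after D2: wrote 8B at 0x13 = 76f0e5884956ea28
  after D3: wrote 2B at 0x1f = ea28
query mem[0x1b]=0x78, mem[0x21]=0x49, mem[0x20]=0x28

MEM[0x1b,0x21,0x20] = 78 49 28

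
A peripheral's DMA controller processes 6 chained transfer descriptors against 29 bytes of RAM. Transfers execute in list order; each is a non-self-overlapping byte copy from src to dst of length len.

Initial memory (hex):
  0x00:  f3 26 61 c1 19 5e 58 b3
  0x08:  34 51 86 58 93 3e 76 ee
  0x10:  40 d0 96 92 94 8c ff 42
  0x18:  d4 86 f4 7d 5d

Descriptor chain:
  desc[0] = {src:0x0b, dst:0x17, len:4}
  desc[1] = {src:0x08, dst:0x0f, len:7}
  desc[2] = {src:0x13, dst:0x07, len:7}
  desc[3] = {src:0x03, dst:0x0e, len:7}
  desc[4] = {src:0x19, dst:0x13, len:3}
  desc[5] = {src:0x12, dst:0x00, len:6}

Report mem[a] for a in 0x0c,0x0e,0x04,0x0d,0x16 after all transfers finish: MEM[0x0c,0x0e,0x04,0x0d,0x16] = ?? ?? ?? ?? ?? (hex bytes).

MEM[0x0c,0x0e,0x04,0x0d,0x16] = 93 c1 ff 3e ff

D0: mem[0x17..0x1a] <- [58 93 3e 76]
D1: mem[0x0f..0x15] <- [34 51 86 58 93 3e 76]
D2: mem[0x07..0x0d] <- [93 3e 76 ff 58 93 3e]
D3: mem[0x0e..0x14] <- [c1 19 5e 58 93 3e 76]
D4: mem[0x13..0x15] <- [3e 76 7d]
D5: mem[0x00..0x05] <- [93 3e 76 7d ff 58]
query mem[0x0c]=0x93, mem[0x0e]=0xc1, mem[0x04]=0xff, mem[0x0d]=0x3e, mem[0x16]=0xff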